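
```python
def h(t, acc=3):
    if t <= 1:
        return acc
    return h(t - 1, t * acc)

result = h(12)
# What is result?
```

Accumulator trace (n, acc): (12, 3) -> (11, 36) -> (10, 396) -> (9, 3960) -> (8, 35640) -> (7, 285120) -> (6, 1995840) -> (5, 11975040) -> (4, 59875200) -> (3, 239500800) -> (2, 718502400) -> (1, 1437004800) -> return 1437004800

Answer: 1437004800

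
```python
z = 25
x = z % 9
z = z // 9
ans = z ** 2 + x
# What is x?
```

Trace:
`z = 25` → z = 25
`x = z % 9` → x = 7
`z = z // 9` → z = 2
`ans = z ** 2 + x` → ans = 11
So x = 7

Answer: 7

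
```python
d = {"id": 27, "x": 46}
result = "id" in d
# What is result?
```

Trace:
`d = {"id": 27, "x": 46}` → d = {'id': 27, 'x': 46}
`result = "id" in d` → result = True
So result = True

Answer: True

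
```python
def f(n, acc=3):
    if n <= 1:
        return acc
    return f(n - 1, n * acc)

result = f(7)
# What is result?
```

Accumulator trace (n, acc): (7, 3) -> (6, 21) -> (5, 126) -> (4, 630) -> (3, 2520) -> (2, 7560) -> (1, 15120) -> return 15120

Answer: 15120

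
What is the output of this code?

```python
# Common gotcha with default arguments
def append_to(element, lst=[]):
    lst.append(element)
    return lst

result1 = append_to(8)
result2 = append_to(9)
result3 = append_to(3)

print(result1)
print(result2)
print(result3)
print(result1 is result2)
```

Key concept: mutable default argument gotcha.
Step by step:
`result1 = append_to(8)` → result1 = [8]
`result2 = append_to(9)` → result1 = [8, 9] (same object as result2); result2 = [8, 9] (same object as result1)
`result3 = append_to(3)` → result1 = [8, 9, 3] (same object as result2, result3); result2 = [8, 9, 3] (same object as result1, result3); result3 = [8, 9, 3] (same object as result1, result2)
`print(result1)` → prints [8, 9, 3]
`print(result2)` → prints [8, 9, 3]
`print(result3)` → prints [8, 9, 3]
`print(result1 is result2)` → prints True

Answer:
[8, 9, 3]
[8, 9, 3]
[8, 9, 3]
True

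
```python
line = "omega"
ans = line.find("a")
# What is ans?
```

Trace:
`line = "omega"` → line = 'omega'
`ans = line.find("a")` → ans = 4
So ans = 4

Answer: 4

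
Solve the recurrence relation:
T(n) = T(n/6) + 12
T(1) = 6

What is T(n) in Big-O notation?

Each step divides n by 6 and adds 12. After log_6(n) steps we reach T(1)=6. So T(n) = 12·log_6(n) + 6 = O(log n).

Answer: O(log n)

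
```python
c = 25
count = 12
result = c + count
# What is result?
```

Trace:
`c = 25` → c = 25
`count = 12` → count = 12
`result = c + count` → result = 37
So result = 37

Answer: 37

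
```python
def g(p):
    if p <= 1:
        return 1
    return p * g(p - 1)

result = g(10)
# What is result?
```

g(10) = 10 * 9 * 8 * 7 * 6 * 5 * 4 * 3 * 2 * 1 = 3628800

Answer: 3628800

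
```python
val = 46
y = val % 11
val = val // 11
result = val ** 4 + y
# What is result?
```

Trace:
`val = 46` → val = 46
`y = val % 11` → y = 2
`val = val // 11` → val = 4
`result = val ** 4 + y` → result = 258
So result = 258

Answer: 258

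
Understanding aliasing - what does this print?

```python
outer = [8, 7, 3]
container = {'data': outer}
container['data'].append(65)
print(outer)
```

Key concept: dict holds reference to list.
Step by step:
`outer = [8, 7, 3]` → outer = [8, 7, 3]
`container = {'data': outer}` → container = {'data': [8, 7, 3]}
`container['data'].append(65)` → outer = [8, 7, 3, 65]; container = {'data': [8, 7, 3, 65]}
`print(outer)` → prints [8, 7, 3, 65]

Answer: [8, 7, 3, 65]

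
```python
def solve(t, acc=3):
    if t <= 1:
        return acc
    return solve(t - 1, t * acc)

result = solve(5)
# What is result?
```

Accumulator trace (n, acc): (5, 3) -> (4, 15) -> (3, 60) -> (2, 180) -> (1, 360) -> return 360

Answer: 360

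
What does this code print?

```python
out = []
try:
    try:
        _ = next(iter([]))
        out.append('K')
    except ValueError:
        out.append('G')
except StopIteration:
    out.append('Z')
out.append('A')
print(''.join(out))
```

Execution trace: 'Z' (outer except StopIteration) → 'A' (after the try/except). Output: ZA

Answer: ZA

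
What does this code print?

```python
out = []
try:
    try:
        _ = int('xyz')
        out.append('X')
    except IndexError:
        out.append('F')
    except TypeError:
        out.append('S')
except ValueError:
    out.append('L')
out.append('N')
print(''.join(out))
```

Execution trace: 'L' (outer except ValueError) → 'N' (after the try/except). Output: LN

Answer: LN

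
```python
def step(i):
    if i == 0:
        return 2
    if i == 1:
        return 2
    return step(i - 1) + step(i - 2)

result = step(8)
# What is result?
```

Build up from base cases: step(0)=2, step(1)=2, step(2)=4, step(3)=6, step(4)=10, step(5)=16, step(6)=26, ..., step(8)=68

Answer: 68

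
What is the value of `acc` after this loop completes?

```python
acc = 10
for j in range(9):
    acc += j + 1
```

Start at 10, add 1 to 9 = 55
`acc` takes the values: 10 → 11 → 13 → 16 → 20 → 25 → 31 → 38 → 46 → 55

Answer: 55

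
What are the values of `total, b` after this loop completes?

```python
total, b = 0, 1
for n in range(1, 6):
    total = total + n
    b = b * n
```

Sum and factorial of 1 to 5
`total, b` takes the values: (0, 1) → (1, 1) → (3, 1) → (3, 2) → (6, 2) → (6, 6) → (10, 6) → (10, 24) → (15, 24) → (15, 120)

Answer: 15, 120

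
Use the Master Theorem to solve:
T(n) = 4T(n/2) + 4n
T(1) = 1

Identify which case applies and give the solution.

a=4, b=2, f(n)=4n. log_2(4) = 2. Since c=1 < 2, Case 1 applies: T(n) = Θ(n^log_b(a)) = O(n^2).

Answer: O(n^2) - Case 1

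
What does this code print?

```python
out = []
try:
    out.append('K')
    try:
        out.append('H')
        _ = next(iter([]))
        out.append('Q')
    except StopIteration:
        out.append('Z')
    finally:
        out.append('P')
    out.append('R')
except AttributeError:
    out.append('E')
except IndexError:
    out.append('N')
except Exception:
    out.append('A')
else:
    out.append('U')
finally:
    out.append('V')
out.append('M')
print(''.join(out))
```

Execution trace: 'K' (try body) → 'H' (inner try body) → 'Z' (inner except StopIteration) → 'P' (inner finally) → 'R' (try body, no exception) → 'U' (else) → 'V' (finally) → 'M' (after the try/except). Output: KHZPRUVM

Answer: KHZPRUVM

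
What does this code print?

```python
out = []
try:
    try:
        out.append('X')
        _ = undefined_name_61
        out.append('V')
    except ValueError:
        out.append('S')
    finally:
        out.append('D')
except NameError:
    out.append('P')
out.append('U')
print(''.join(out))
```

Execution trace: 'X' (try body) → 'D' (finally) → 'P' (outer except NameError) → 'U' (after the try/except). Output: XDPU

Answer: XDPU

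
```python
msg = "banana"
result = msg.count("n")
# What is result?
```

Trace:
`msg = "banana"` → msg = 'banana'
`result = msg.count("n")` → result = 2
So result = 2

Answer: 2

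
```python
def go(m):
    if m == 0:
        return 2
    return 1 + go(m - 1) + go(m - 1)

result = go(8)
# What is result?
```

go(m) = 1 + 2·go(m-1), go(0)=2. Closed form: (2+1)·2^8 - 1 = 767.

Answer: 767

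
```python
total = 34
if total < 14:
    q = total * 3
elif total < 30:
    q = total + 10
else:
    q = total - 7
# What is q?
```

Trace:
`total = 34` → total = 34
`if total < 14: ...` → total < 14 is False, total < 30 is False, take else branch → q = 27
So q = 27

Answer: 27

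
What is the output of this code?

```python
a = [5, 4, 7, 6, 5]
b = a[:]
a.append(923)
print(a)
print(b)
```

Key concept: slice [:] creates copy.
Step by step:
`a = [5, 4, 7, 6, 5]` → a = [5, 4, 7, 6, 5]
`b = a[:]` → b = [5, 4, 7, 6, 5]
`a.append(923)` → a = [5, 4, 7, 6, 5, 923]
`print(a)` → prints [5, 4, 7, 6, 5, 923]
`print(b)` → prints [5, 4, 7, 6, 5]

Answer:
[5, 4, 7, 6, 5, 923]
[5, 4, 7, 6, 5]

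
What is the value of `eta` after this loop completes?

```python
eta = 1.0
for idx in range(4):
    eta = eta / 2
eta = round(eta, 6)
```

Halving LR 4 times: 1 / 2^4
`eta` takes the values: 1.0 → 0.5 → 0.25 → 0.125 → 0.0625

Answer: 0.0625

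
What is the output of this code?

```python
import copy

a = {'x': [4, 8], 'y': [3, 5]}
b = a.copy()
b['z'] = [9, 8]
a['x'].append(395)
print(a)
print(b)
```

Key concept: shallow copy of dict with mutable values.
Step by step:
`a = {'x': [4, 8], 'y': [3, 5]}` → a = {'x': [4, 8], 'y': [3, 5]}
`b = a.copy()` → b = {'x': [4, 8], 'y': [3, 5]}
`b['z'] = [9, 8]` → b = {'x': [4, 8], 'y': [3, 5], 'z': [9, 8]}
`a['x'].append(395)` → a = {'x': [4, 8, 395], 'y': [3, 5]}; b = {'x': [4, 8, 395], 'y': [3, 5], 'z': [9, 8]}
`print(a)` → prints {'x': [4, 8, 395], 'y': [3, 5]}
`print(b)` → prints {'x': [4, 8, 395], 'y': [3, 5], 'z': [9, 8]}

Answer:
{'x': [4, 8, 395], 'y': [3, 5]}
{'x': [4, 8, 395], 'y': [3, 5], 'z': [9, 8]}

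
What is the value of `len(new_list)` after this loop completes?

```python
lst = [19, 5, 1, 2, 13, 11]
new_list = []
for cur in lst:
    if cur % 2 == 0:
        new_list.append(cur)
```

Count even numbers in [19, 5, 1, 2, 13, 11]
`new_list` takes the values: [] → [2]
So `len(new_list)` = 1

Answer: 1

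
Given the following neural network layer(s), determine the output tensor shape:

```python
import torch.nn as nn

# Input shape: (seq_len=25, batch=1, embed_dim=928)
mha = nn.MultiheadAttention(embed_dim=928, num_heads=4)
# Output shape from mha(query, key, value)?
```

Input: (25, 1, 928) -> Output: (25, 1, 928)

Answer: (25, 1, 928)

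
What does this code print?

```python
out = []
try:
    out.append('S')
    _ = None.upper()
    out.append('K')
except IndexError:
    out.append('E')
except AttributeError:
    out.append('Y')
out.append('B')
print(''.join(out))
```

Execution trace: 'S' (try body) → 'Y' (except AttributeError) → 'B' (after the try/except). Output: SYB

Answer: SYB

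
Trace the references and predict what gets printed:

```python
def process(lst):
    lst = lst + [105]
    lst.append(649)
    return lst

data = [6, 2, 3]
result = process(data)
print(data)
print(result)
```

Key concept: rebinding parameter vs mutation.
Step by step:
`data = [6, 2, 3]` → data = [6, 2, 3]
`result = process(data)` → result = [6, 2, 3, 105, 649]
`print(data)` → prints [6, 2, 3]
`print(result)` → prints [6, 2, 3, 105, 649]

Answer:
[6, 2, 3]
[6, 2, 3, 105, 649]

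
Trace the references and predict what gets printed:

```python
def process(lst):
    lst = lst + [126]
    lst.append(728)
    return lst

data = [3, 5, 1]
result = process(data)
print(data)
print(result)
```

Key concept: rebinding parameter vs mutation.
Step by step:
`data = [3, 5, 1]` → data = [3, 5, 1]
`result = process(data)` → result = [3, 5, 1, 126, 728]
`print(data)` → prints [3, 5, 1]
`print(result)` → prints [3, 5, 1, 126, 728]

Answer:
[3, 5, 1]
[3, 5, 1, 126, 728]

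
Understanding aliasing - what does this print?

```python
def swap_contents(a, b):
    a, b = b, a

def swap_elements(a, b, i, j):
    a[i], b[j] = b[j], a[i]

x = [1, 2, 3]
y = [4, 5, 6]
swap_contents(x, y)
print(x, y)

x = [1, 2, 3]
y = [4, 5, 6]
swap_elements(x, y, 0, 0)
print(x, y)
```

Key concept: parameter rebinding vs mutation.
Step by step:
`x = [1, 2, 3]` → x = [1, 2, 3]
`y = [4, 5, 6]` → y = [4, 5, 6]
`swap_contents(x, y)` → no visible change to tracked variables
`print(x, y)` → prints [1, 2, 3] [4, 5, 6]
`x = [1, 2, 3]` → x = [1, 2, 3]
`y = [4, 5, 6]` → y = [4, 5, 6]
`swap_elements(x, y, 0, 0)` → x = [4, 2, 3]; y = [1, 5, 6]
`print(x, y)` → prints [4, 2, 3] [1, 5, 6]

Answer:
[1, 2, 3] [4, 5, 6]
[4, 2, 3] [1, 5, 6]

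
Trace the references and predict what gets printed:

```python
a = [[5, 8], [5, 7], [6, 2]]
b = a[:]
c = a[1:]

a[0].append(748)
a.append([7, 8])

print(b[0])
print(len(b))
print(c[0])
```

Key concept: slice with nested mutation.
Step by step:
`a = [[5, 8], [5, 7], [6, 2]]` → a = [[5, 8], [5, 7], [6, 2]]
`b = a[:]` → b = [[5, 8], [5, 7], [6, 2]]
`c = a[1:]` → c = [[5, 7], [6, 2]]
`a[0].append(748)` → a = [[5, 8, 748], [5, 7], [6, 2]]; b = [[5, 8, 748], [5, 7], [6, 2]]
`a.append([7, 8])` → a = [[5, 8, 748], [5, 7], [6, 2], [7, 8]]
`print(b[0])` → prints [5, 8, 748]
`print(len(b))` → prints 3
`print(c[0])` → prints [5, 7]

Answer:
[5, 8, 748]
3
[5, 7]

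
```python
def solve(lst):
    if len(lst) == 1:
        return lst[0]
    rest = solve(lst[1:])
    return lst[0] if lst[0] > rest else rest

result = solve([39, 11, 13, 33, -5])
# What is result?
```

Recursive max over [39, 11, 13, 33, -5] = 39

Answer: 39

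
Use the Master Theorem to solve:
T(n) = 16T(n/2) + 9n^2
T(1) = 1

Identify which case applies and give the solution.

a=16, b=2, f(n)=9n^2. log_2(16) = 4. Since c=2 < 4, Case 1 applies: T(n) = Θ(n^log_b(a)) = O(n^4).

Answer: O(n^4) - Case 1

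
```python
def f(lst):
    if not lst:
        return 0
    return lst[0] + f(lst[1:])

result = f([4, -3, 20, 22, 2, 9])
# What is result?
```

4 + (-3) + 20 + 22 + 2 + 9 + 0 = 54

Answer: 54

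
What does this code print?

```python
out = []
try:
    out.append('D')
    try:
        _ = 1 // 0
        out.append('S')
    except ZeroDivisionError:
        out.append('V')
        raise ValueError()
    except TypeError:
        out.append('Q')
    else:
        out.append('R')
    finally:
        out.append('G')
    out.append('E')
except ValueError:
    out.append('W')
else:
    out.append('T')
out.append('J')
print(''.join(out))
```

Execution trace: 'D' (try body) → 'V' (inner except ZeroDivisionError) → 'G' (inner finally) → 'W' (except ValueError) → 'J' (after the try/except). Output: DVGWJ

Answer: DVGWJ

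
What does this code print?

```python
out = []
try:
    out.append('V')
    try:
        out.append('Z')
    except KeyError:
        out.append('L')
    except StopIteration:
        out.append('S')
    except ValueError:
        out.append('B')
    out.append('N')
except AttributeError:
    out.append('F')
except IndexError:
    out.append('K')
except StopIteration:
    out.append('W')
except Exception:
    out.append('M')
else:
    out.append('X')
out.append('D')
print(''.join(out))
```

Execution trace: 'V' (try body) → 'Z' (inner try body, no exception) → 'N' (try body, no exception) → 'X' (else) → 'D' (after the try/except). Output: VZNXD

Answer: VZNXD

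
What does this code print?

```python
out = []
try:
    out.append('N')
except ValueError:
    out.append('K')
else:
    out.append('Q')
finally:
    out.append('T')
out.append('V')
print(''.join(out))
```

Execution trace: 'N' (try body, no exception) → 'Q' (else) → 'T' (finally) → 'V' (after the try/except). Output: NQTV

Answer: NQTV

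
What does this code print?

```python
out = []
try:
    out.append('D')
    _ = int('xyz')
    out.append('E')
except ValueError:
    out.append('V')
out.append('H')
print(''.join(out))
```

Execution trace: 'D' (try body) → 'V' (except ValueError) → 'H' (after the try/except). Output: DVH

Answer: DVH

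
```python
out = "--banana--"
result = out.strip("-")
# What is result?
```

Trace:
`out = "--banana--"` → out = '--banana--'
`result = out.strip("-")` → result = 'banana'
So result = 'banana'

Answer: 'banana'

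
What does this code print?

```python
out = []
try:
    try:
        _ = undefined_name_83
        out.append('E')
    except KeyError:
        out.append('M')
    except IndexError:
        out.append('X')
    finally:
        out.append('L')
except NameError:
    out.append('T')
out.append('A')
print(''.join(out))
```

Execution trace: 'L' (finally) → 'T' (outer except NameError) → 'A' (after the try/except). Output: LTA

Answer: LTA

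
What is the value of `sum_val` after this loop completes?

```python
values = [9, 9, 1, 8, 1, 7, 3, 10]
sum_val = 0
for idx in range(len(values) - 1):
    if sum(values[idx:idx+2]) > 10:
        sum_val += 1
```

Count windows with sum > 10
`sum_val` takes the values: 0 → 1 → 2

Answer: 2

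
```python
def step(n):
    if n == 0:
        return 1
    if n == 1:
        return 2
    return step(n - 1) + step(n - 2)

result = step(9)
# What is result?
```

Build up from base cases: step(0)=1, step(1)=2, step(2)=3, step(3)=5, step(4)=8, step(5)=13, step(6)=21, ..., step(9)=89

Answer: 89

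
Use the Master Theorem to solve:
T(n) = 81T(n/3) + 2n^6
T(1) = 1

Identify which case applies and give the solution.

a=81, b=3, f(n)=2n^6. log_3(81) = 4. Since c=6 > 4 and the regularity condition holds (81(n/3)^6 = (81/3^6)n^6 with 81/3^6 < 1), Case 3 applies: T(n) = Θ(f(n)) = O(n^6).

Answer: O(n^6) - Case 3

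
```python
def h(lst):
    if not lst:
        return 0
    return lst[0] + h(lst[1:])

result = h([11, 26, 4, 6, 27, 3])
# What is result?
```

11 + 26 + 4 + 6 + 27 + 3 + 0 = 77

Answer: 77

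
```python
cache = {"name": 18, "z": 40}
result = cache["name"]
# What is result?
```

Trace:
`cache = {"name": 18, "z": 40}` → cache = {'name': 18, 'z': 40}
`result = cache["name"]` → result = 18
So result = 18

Answer: 18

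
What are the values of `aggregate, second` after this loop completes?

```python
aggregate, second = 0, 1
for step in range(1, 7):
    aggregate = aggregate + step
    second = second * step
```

Sum and factorial of 1 to 6
`aggregate, second` takes the values: (0, 1) → (1, 1) → (3, 1) → (3, 2) → (6, 2) → (6, 6) → (10, 6) → (10, 24) → (15, 24) → (15, 120) → (21, 120) → (21, 720)

Answer: 21, 720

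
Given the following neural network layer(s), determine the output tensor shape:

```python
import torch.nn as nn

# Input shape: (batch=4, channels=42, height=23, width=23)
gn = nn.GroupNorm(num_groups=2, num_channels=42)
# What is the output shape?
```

Input: (4, 42, 23, 23) -> Output: (4, 42, 23, 23)

Answer: (4, 42, 23, 23)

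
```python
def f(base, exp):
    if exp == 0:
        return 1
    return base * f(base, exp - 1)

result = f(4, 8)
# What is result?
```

f(4, 8) = 4 * 4 * 4 * 4 * 4 * 4 * 4 * 4 = 65536

Answer: 65536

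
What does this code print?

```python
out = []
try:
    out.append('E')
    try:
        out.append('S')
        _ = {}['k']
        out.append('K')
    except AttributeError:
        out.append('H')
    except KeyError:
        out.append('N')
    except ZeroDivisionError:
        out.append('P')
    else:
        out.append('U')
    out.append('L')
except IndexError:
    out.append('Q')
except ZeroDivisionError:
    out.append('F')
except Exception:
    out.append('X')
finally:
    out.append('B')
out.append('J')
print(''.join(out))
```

Execution trace: 'E' (try body) → 'S' (inner try body) → 'N' (inner except KeyError) → 'L' (try body, no exception) → 'B' (finally) → 'J' (after the try/except). Output: ESNLBJ

Answer: ESNLBJ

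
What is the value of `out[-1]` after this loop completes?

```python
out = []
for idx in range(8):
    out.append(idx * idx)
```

Last element of squares 0 to 7
`out` takes the values: [] → [0] → [0, 1] → [0, 1, 4] → [0, 1, 4, 9] → [0, 1, 4, 9, 16] → [0, 1, 4, 9, 16, 25] → [0, 1, 4, 9, 16, 25, 36] → [0, 1, 4, 9, 16, 25, 36, 49]
So `out[-1]` = 49

Answer: 49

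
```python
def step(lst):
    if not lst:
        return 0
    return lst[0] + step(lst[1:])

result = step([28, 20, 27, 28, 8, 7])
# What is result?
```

28 + 20 + 27 + 28 + 8 + 7 + 0 = 118

Answer: 118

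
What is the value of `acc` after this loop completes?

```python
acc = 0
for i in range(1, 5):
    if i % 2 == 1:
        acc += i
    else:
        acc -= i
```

Add odd, subtract even
`acc` takes the values: 0 → 1 → -1 → 2 → -2

Answer: -2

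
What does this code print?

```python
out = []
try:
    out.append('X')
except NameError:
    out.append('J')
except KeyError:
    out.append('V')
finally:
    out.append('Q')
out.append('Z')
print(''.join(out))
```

Execution trace: 'X' (try body, no exception) → 'Q' (finally) → 'Z' (after the try/except). Output: XQZ

Answer: XQZ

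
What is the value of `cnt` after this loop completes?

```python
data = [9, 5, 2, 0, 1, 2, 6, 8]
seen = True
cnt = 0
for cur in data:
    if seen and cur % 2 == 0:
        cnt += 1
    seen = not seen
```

Count even values at even positions
`cnt` takes the values: 0 → 1 → 2

Answer: 2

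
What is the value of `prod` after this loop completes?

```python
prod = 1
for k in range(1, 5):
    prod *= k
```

4! = 24
`prod` takes the values: 1 → 2 → 6 → 24

Answer: 24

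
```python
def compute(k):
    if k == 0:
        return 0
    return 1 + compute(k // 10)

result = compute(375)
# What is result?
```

Count of digits of 375: 3

Answer: 3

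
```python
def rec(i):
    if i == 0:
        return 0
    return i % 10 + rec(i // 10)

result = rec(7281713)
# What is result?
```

Sum of digits of 7281713: 3 + 1 + 7 + 1 + 8 + 2 + 7 = 29

Answer: 29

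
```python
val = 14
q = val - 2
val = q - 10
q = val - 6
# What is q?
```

Trace:
`val = 14` → val = 14
`q = val - 2` → q = 12
`val = q - 10` → val = 2
`q = val - 6` → q = -4
So q = -4

Answer: -4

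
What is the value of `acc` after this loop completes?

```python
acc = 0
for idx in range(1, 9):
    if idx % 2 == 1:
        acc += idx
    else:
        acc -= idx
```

Add odd, subtract even
`acc` takes the values: 0 → 1 → -1 → 2 → -2 → 3 → -3 → 4 → -4

Answer: -4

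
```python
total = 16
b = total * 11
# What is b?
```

Trace:
`total = 16` → total = 16
`b = total * 11` → b = 176
So b = 176

Answer: 176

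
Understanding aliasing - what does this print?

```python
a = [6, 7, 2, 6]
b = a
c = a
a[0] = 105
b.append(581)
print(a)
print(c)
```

Key concept: multiple aliases.
Step by step:
`a = [6, 7, 2, 6]` → a = [6, 7, 2, 6]
`b = a` → b = [6, 7, 2, 6] (same object as a)
`c = a` → c = [6, 7, 2, 6] (same object as a, b)
`a[0] = 105` → a = [105, 7, 2, 6] (same object as b, c); b = [105, 7, 2, 6] (same object as a, c); c = [105, 7, 2, 6] (same object as a, b)
`b.append(581)` → a = [105, 7, 2, 6, 581] (same object as b, c); b = [105, 7, 2, 6, 581] (same object as a, c); c = [105, 7, 2, 6, 581] (same object as a, b)
`print(a)` → prints [105, 7, 2, 6, 581]
`print(c)` → prints [105, 7, 2, 6, 581]

Answer:
[105, 7, 2, 6, 581]
[105, 7, 2, 6, 581]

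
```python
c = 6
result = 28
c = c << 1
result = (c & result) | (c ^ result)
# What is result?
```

Trace:
`c = 6` → c = 6
`result = 28` → result = 28
`c = c << 1` → c = 12
`result = (c & result) | (c ^ result)` → result = 28
So result = 28

Answer: 28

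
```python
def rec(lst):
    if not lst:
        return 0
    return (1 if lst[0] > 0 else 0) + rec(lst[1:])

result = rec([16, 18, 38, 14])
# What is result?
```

Count of positive elements in [16, 18, 38, 14] = 4

Answer: 4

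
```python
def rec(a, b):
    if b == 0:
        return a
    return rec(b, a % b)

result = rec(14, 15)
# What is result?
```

rec(14, 15) -> rec(15, 14) -> rec(14, 1) -> rec(1, 0) -> 1

Answer: 1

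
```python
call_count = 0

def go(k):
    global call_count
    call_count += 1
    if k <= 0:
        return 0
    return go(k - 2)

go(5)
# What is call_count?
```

Linear recursion stepping by 2: 4 calls from k=5 down to ≤0.

Answer: 4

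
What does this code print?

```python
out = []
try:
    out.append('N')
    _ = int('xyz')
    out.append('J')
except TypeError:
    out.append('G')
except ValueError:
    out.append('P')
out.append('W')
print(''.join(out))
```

Execution trace: 'N' (try body) → 'P' (except ValueError) → 'W' (after the try/except). Output: NPW

Answer: NPW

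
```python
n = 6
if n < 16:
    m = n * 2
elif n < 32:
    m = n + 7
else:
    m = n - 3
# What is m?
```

Trace:
`n = 6` → n = 6
`if n < 16: ...` → n < 16 is True → m = 12
So m = 12

Answer: 12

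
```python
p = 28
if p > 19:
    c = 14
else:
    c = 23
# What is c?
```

Trace:
`p = 28` → p = 28
`if p > 19: ...` → p > 19 is True → c = 14
So c = 14

Answer: 14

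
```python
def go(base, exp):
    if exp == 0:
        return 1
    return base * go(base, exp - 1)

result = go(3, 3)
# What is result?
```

go(3, 3) = 3 * 3 * 3 = 27

Answer: 27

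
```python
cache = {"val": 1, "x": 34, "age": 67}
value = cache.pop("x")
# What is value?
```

Trace:
`cache = {"val": 1, "x": 34, "age": 67}` → cache = {'val': 1, 'x': 34, 'age': 67}
`value = cache.pop("x")` → cache = {'val': 1, 'age': 67}; value = 34
So value = 34

Answer: 34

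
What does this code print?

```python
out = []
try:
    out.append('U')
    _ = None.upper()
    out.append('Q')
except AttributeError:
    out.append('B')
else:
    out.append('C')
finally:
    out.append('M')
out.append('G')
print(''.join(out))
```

Execution trace: 'U' (try body) → 'B' (except AttributeError) → 'M' (finally) → 'G' (after the try/except). Output: UBMG

Answer: UBMG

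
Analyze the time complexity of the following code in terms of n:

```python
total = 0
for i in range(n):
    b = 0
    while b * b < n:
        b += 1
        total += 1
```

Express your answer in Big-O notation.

Each loop level contributes: n × √n. Multiplying the contributions gives O(n√n).

Answer: O(n√n)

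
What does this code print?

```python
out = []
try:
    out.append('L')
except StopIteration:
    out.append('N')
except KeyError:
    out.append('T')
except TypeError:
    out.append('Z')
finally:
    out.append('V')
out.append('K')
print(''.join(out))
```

Execution trace: 'L' (try body, no exception) → 'V' (finally) → 'K' (after the try/except). Output: LVK

Answer: LVK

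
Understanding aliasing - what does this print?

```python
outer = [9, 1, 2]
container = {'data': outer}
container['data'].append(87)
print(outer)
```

Key concept: dict holds reference to list.
Step by step:
`outer = [9, 1, 2]` → outer = [9, 1, 2]
`container = {'data': outer}` → container = {'data': [9, 1, 2]}
`container['data'].append(87)` → outer = [9, 1, 2, 87]; container = {'data': [9, 1, 2, 87]}
`print(outer)` → prints [9, 1, 2, 87]

Answer: [9, 1, 2, 87]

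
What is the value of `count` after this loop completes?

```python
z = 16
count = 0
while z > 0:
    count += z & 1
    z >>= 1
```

Count set bits in 16 (binary: 0b10000)
`count` takes the values: 0 → 1

Answer: 1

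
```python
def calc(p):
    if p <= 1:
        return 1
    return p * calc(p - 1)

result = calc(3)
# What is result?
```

calc(3) = 3 * 2 * 1 = 6

Answer: 6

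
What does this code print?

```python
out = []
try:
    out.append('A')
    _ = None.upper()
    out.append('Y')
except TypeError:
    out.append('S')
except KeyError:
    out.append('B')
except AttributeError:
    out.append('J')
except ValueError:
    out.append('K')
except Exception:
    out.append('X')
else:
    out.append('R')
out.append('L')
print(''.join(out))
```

Execution trace: 'A' (try body) → 'J' (except AttributeError) → 'L' (after the try/except). Output: AJL

Answer: AJL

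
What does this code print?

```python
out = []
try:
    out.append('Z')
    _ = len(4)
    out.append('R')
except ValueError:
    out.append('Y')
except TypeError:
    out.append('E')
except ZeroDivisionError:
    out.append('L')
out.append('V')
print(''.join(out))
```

Execution trace: 'Z' (try body) → 'E' (except TypeError) → 'V' (after the try/except). Output: ZEV

Answer: ZEV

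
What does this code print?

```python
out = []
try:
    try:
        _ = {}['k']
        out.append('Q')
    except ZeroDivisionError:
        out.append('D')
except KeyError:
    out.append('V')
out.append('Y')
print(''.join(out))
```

Execution trace: 'V' (outer except KeyError) → 'Y' (after the try/except). Output: VY

Answer: VY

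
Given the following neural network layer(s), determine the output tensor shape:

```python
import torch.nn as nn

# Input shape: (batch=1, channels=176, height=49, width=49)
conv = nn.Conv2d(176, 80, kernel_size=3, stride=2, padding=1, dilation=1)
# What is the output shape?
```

Input: (1, 176, 49, 49) -> Output: (1, 80, 25, 25)

Answer: (1, 80, 25, 25)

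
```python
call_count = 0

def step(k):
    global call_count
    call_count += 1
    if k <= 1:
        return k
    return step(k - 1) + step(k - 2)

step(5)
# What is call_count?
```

Calls(k) = 1 + Calls(k-1) + Calls(k-2); Calls(0)=Calls(1)=1. For k=5 this gives 15.

Answer: 15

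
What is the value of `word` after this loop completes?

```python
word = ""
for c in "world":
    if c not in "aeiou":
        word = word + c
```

Remove vowels from 'world'
`word` takes the values: "" → "w" → "wr" → "wrl" → "wrld"

Answer: "wrld"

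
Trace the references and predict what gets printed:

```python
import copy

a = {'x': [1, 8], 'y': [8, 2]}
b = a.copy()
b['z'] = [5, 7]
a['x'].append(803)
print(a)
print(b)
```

Key concept: shallow copy of dict with mutable values.
Step by step:
`a = {'x': [1, 8], 'y': [8, 2]}` → a = {'x': [1, 8], 'y': [8, 2]}
`b = a.copy()` → b = {'x': [1, 8], 'y': [8, 2]}
`b['z'] = [5, 7]` → b = {'x': [1, 8], 'y': [8, 2], 'z': [5, 7]}
`a['x'].append(803)` → a = {'x': [1, 8, 803], 'y': [8, 2]}; b = {'x': [1, 8, 803], 'y': [8, 2], 'z': [5, 7]}
`print(a)` → prints {'x': [1, 8, 803], 'y': [8, 2]}
`print(b)` → prints {'x': [1, 8, 803], 'y': [8, 2], 'z': [5, 7]}

Answer:
{'x': [1, 8, 803], 'y': [8, 2]}
{'x': [1, 8, 803], 'y': [8, 2], 'z': [5, 7]}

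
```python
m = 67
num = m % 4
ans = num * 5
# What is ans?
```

Trace:
`m = 67` → m = 67
`num = m % 4` → num = 3
`ans = num * 5` → ans = 15
So ans = 15

Answer: 15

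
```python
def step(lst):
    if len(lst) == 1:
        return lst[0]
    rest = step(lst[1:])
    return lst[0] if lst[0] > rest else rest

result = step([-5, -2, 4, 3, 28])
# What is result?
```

Recursive max over [-5, -2, 4, 3, 28] = 28

Answer: 28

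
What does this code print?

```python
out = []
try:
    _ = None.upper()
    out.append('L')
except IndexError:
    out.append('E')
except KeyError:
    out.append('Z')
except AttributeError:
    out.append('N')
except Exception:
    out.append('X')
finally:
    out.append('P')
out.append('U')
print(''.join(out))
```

Execution trace: 'N' (except AttributeError) → 'P' (finally) → 'U' (after the try/except). Output: NPU

Answer: NPU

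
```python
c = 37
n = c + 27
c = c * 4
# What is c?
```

Trace:
`c = 37` → c = 37
`n = c + 27` → n = 64
`c = c * 4` → c = 148
So c = 148

Answer: 148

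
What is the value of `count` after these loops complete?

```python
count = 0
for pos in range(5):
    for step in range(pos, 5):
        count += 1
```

Upper triangle: 5 + 4 + ... + 1
`count` takes the values: 0 → 1 → 2 → 3 → 4 → 5 → 6 → 7 → 8 → 9 → 10 → 11 → 12 → 13 → 14 → 15

Answer: 15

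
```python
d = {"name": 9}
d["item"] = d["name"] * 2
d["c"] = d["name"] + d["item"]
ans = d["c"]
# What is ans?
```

Trace:
`d = {"name": 9}` → d = {'name': 9}
`d["item"] = d["name"] * 2` → d = {'name': 9, 'item': 18}
`d["c"] = d["name"] + d["item"]` → d = {'name': 9, 'item': 18, 'c': 27}
`ans = d["c"]` → ans = 27
So ans = 27

Answer: 27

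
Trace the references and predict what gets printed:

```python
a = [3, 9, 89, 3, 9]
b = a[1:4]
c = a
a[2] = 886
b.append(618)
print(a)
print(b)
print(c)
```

Key concept: slice vs alias.
Step by step:
`a = [3, 9, 89, 3, 9]` → a = [3, 9, 89, 3, 9]
`b = a[1:4]` → b = [9, 89, 3]
`c = a` → c = [3, 9, 89, 3, 9] (same object as a)
`a[2] = 886` → a = [3, 9, 886, 3, 9] (same object as c); c = [3, 9, 886, 3, 9] (same object as a)
`b.append(618)` → b = [9, 89, 3, 618]
`print(a)` → prints [3, 9, 886, 3, 9]
`print(b)` → prints [9, 89, 3, 618]
`print(c)` → prints [3, 9, 886, 3, 9]

Answer:
[3, 9, 886, 3, 9]
[9, 89, 3, 618]
[3, 9, 886, 3, 9]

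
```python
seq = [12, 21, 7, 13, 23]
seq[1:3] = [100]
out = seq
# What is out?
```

Trace:
`seq = [12, 21, 7, 13, 23]` → seq = [12, 21, 7, 13, 23]
`seq[1:3] = [100]` → seq = [12, 100, 13, 23]
`out = seq` → out = [12, 100, 13, 23]
So out = [12, 100, 13, 23]

Answer: [12, 100, 13, 23]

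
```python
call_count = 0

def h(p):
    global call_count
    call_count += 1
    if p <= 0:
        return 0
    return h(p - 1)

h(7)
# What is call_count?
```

Linear recursion stepping by 1: 8 calls from p=7 down to ≤0.

Answer: 8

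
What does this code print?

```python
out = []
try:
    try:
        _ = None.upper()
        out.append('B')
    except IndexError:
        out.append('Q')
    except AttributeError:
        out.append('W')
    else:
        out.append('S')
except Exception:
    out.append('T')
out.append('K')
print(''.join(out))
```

Execution trace: 'W' (inner except AttributeError) → 'K' (after the try/except). Output: WK

Answer: WK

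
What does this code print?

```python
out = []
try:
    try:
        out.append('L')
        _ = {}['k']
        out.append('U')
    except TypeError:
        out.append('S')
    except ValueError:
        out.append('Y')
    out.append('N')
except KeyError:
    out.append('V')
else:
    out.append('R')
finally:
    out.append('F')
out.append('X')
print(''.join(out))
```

Execution trace: 'L' (inner try body) → 'V' (except KeyError) → 'F' (finally) → 'X' (after the try/except). Output: LVFX

Answer: LVFX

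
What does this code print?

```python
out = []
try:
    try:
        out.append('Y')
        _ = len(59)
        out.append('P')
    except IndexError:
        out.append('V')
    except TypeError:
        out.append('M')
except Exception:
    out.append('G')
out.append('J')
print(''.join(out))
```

Execution trace: 'Y' (inner try body) → 'M' (inner except TypeError) → 'J' (after the try/except). Output: YMJ

Answer: YMJ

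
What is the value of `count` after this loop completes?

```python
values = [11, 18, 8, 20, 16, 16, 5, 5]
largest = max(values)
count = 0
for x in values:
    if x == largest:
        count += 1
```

Count of max value 20 in [11, 18, 8, 20, 16, 16, 5, 5]
`count` takes the values: 0 → 1

Answer: 1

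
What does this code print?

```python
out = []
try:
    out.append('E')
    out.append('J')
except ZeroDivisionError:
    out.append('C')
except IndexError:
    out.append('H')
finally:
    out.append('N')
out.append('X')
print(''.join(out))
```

Execution trace: 'E' (try body) → 'J' (try body, no exception) → 'N' (finally) → 'X' (after the try/except). Output: EJNX

Answer: EJNX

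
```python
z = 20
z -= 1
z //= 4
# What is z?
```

Trace:
`z = 20` → z = 20
`z -= 1` → z = 19
`z //= 4` → z = 4
So z = 4

Answer: 4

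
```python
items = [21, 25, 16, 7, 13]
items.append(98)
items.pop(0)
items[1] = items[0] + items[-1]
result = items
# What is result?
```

Trace:
`items = [21, 25, 16, 7, 13]` → items = [21, 25, 16, 7, 13]
`items.append(98)` → items = [21, 25, 16, 7, 13, 98]
`items.pop(0)` → items = [25, 16, 7, 13, 98]
`items[1] = items[0] + items[-1]` → items = [25, 123, 7, 13, 98]
`result = items` → result = [25, 123, 7, 13, 98]
So result = [25, 123, 7, 13, 98]

Answer: [25, 123, 7, 13, 98]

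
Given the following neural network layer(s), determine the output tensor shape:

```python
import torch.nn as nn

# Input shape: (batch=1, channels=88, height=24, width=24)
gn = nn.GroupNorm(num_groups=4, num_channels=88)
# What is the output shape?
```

Input: (1, 88, 24, 24) -> Output: (1, 88, 24, 24)

Answer: (1, 88, 24, 24)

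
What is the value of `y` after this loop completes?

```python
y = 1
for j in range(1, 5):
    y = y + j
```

Start at 1, add 1 through 4
`y` takes the values: 1 → 2 → 4 → 7 → 11

Answer: 11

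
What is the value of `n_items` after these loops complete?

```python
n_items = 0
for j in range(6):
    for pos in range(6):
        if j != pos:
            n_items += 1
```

6² - 6 (exclude diagonal)
`n_items` takes the values: 0 → 1 → 2 → 3 → 4 → 5 → 6 → 7 → 8 → 9 → 10 → 11 → 12 → 13 → 14 → 15 → 16 → 17 → 18 → 19 → 20 → 21 → 22 → 23 → 24 → 25 → 26 → 27 → 28 → 29 → 30

Answer: 30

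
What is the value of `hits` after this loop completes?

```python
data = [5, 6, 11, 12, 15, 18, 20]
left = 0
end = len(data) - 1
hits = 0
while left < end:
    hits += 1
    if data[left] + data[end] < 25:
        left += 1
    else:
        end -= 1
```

Steps to find pair summing to 25
`hits` takes the values: 0 → 1 → 2 → 3 → 4 → 5 → 6

Answer: 6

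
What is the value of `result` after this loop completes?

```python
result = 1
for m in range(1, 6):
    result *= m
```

5! = 120
`result` takes the values: 1 → 2 → 6 → 24 → 120

Answer: 120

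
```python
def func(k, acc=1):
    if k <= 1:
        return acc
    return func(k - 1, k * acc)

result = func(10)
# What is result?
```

Accumulator trace (n, acc): (10, 1) -> (9, 10) -> (8, 90) -> (7, 720) -> (6, 5040) -> (5, 30240) -> (4, 151200) -> (3, 604800) -> (2, 1814400) -> (1, 3628800) -> return 3628800

Answer: 3628800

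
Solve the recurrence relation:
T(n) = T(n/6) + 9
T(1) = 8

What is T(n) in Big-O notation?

Each step divides n by 6 and adds 9. After log_6(n) steps we reach T(1)=8. So T(n) = 9·log_6(n) + 8 = O(log n).

Answer: O(log n)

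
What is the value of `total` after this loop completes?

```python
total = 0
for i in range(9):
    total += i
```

Sum of 0 to 8 = 36
`total` takes the values: 0 → 1 → 3 → 6 → 10 → 15 → 21 → 28 → 36

Answer: 36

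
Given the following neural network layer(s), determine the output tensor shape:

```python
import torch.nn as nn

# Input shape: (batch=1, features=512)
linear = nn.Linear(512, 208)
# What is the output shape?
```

Input: (1, 512) -> Output: (1, 208)

Answer: (1, 208)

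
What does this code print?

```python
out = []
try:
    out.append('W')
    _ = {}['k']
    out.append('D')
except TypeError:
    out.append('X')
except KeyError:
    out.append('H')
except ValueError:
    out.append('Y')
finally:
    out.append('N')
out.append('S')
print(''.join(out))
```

Execution trace: 'W' (try body) → 'H' (except KeyError) → 'N' (finally) → 'S' (after the try/except). Output: WHNS

Answer: WHNS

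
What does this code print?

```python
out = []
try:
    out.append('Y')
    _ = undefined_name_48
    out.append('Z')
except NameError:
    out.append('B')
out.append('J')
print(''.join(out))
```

Execution trace: 'Y' (try body) → 'B' (except NameError) → 'J' (after the try/except). Output: YBJ

Answer: YBJ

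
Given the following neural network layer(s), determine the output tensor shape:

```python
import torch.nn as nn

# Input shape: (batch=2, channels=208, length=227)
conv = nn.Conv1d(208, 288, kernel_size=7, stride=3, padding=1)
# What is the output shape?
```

Input: (2, 208, 227) -> Output: (2, 288, 75)

Answer: (2, 288, 75)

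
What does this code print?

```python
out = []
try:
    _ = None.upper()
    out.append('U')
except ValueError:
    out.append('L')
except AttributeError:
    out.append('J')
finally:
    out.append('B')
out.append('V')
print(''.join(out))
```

Execution trace: 'J' (except AttributeError) → 'B' (finally) → 'V' (after the try/except). Output: JBV

Answer: JBV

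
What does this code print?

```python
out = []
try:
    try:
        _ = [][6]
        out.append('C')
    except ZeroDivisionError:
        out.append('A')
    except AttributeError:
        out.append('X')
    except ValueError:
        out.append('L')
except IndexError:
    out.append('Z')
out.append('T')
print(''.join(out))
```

Execution trace: 'Z' (outer except IndexError) → 'T' (after the try/except). Output: ZT

Answer: ZT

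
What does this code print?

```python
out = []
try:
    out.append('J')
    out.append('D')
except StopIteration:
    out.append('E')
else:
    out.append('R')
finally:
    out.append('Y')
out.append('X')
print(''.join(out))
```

Execution trace: 'J' (try body) → 'D' (try body, no exception) → 'R' (else) → 'Y' (finally) → 'X' (after the try/except). Output: JDRYX

Answer: JDRYX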